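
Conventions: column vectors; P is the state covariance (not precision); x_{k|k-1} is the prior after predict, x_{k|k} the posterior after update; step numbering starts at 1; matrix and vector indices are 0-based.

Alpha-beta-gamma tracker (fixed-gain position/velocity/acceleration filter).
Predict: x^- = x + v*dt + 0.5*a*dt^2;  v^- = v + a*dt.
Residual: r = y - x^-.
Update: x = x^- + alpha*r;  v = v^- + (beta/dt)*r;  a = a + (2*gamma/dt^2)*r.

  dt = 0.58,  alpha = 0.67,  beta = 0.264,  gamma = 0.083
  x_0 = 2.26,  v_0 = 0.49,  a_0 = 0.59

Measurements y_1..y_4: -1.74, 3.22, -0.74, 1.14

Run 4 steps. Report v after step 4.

v_post = -0.4830

step 1: x_pred=2.6434  r=-4.3834  x^+=-0.2935  v^+=-1.1630  a^+=-1.5731
step 2: x_pred=-1.2326  r=4.4526  x^+=1.7506  v^+=-0.0487  a^+=0.6241
step 3: x_pred=1.8274  r=-2.5674  x^+=0.1072  v^+=-0.8553  a^+=-0.6428
step 4: x_pred=-0.4969  r=1.6369  x^+=0.5998  v^+=-0.4830  a^+=0.1650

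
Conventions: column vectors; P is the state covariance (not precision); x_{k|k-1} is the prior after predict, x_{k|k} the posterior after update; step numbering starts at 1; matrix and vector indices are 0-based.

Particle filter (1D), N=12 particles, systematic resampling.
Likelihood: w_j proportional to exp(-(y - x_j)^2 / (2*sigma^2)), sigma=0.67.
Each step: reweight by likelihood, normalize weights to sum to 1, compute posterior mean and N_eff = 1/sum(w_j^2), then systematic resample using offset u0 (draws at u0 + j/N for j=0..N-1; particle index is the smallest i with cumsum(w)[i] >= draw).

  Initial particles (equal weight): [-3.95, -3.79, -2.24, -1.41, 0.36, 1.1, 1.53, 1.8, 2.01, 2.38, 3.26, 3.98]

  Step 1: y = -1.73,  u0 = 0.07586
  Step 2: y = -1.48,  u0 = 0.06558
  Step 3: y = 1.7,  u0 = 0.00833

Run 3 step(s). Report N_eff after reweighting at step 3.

step 1: w=[0.0025, 0.0053, 0.4505, 0.5370, 0.0046, 0.0001, 0.0000, 0.0000, 0.0000, 0.0000, 0.0000, 0.0000]  mean=-1.7945  Neff=2.0353  idx=[2, 2, 2, 2, 2, 3, 3, 3, 3, 3, 3, 3]
step 2: w=[0.0548, 0.0548, 0.0548, 0.0548, 0.0548, 0.1037, 0.1037, 0.1037, 0.1037, 0.1037, 0.1037, 0.1037]  mean=-1.6374  Neff=11.0729  idx=[1, 2, 4, 5, 6, 7, 7, 8, 9, 10, 11, 11]
step 3: w=[0.0002, 0.0002, 0.0002, 0.1111, 0.1111, 0.1111, 0.1111, 0.1111, 0.1111, 0.1111, 0.1111, 0.1111]  mean=-1.4104  Neff=9.0089  idx=[3, 3, 4, 5, 6, 6, 7, 8, 9, 9, 10, 11]

N_eff = 9.0089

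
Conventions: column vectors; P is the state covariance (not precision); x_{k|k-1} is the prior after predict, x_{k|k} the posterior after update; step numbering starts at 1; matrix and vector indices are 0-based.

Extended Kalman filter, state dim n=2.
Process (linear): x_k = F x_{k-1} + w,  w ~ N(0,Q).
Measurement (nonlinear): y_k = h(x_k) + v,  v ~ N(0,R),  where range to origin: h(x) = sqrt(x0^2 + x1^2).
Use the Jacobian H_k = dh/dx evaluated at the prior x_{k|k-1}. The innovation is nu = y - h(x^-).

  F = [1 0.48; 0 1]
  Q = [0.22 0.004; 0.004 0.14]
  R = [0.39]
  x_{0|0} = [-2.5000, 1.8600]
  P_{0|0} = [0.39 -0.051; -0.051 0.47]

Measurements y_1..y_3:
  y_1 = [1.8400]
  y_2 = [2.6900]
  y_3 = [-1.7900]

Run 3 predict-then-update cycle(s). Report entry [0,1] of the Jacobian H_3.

H_jac[0,1] = 0.9728

step 1: x^-=[-1.6072, 1.8600]  P^-=[0.6693 0.1786; 0.1786 0.6100]  H_jac=[-0.6538 0.7567]  S=[0.8487]  K=[-0.3564; 0.4063]  nu=[-0.6182]  x^+=[-1.3869, 1.6088]  P^+=[0.5615 0.3015; 0.3015 0.4699]
step 2: x^-=[-0.6146, 1.6088]  P^-=[1.1792 0.5311; 0.5311 0.6099]  H_jac=[-0.3569 0.9342]  S=[0.7183]  K=[0.1048; 0.5293]  nu=[0.9678]  x^+=[-0.5132, 2.1211]  P^+=[1.1713 0.4912; 0.4912 0.4086]
step 3: x^-=[0.5049, 2.1211]  P^-=[1.9571 0.6914; 0.6914 0.5486]  H_jac=[0.2316 0.9728]  S=[1.3257]  K=[0.8492; 0.5234]  nu=[-3.9704]  x^+=[-2.8668, 0.0431]  P^+=[1.0010 0.1022; 0.1022 0.1855]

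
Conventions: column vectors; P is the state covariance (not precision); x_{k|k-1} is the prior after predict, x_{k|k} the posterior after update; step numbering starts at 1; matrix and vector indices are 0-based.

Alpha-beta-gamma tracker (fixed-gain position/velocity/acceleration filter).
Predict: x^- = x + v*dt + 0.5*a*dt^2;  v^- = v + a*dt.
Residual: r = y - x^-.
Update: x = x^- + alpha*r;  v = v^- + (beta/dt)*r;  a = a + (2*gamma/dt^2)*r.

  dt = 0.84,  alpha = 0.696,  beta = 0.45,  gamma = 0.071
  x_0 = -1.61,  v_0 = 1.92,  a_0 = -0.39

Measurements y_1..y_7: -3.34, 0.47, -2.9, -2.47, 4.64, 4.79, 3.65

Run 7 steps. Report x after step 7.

step 1: x_pred=-0.1348  r=-3.2052  x^+=-2.3656  v^+=-0.1247  a^+=-1.0350
step 2: x_pred=-2.8355  r=3.3055  x^+=-0.5349  v^+=0.7767  a^+=-0.3698
step 3: x_pred=-0.0129  r=-2.8871  x^+=-2.0223  v^+=-1.0806  a^+=-0.9508
step 4: x_pred=-3.2655  r=0.7955  x^+=-2.7118  v^+=-1.4531  a^+=-0.7907
step 5: x_pred=-4.2114  r=8.8514  x^+=1.9492  v^+=2.6245  a^+=0.9906
step 6: x_pred=4.5032  r=0.2868  x^+=4.7028  v^+=3.6102  a^+=1.0483
step 7: x_pred=8.1052  r=-4.4552  x^+=5.0044  v^+=2.1041  a^+=0.1517

x_post = 5.0044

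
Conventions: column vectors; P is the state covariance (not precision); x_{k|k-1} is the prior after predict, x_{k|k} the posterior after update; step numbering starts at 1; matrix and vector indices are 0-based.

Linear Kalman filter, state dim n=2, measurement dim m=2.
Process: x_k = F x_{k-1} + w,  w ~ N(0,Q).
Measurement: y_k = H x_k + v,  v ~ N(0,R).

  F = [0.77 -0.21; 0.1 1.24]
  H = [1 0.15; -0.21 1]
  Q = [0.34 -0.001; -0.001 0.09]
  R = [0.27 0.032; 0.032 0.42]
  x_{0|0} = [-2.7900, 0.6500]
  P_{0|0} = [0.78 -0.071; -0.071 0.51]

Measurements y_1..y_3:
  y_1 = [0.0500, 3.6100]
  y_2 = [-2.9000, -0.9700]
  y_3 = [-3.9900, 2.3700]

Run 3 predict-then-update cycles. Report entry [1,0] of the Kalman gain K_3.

K[1,0] = 0.0551

step 1: x^-=[-2.2848, 0.5270]  P^-=[0.8479 -0.1400; -0.1400 0.8644]  S=[1.0953 -0.1520; -0.1520 1.3806]  K=[0.7342 -0.1496; 0.0816 0.6564]  nu=[2.2557, 2.6032]  x^+=[-1.0180, 2.4198]  P^+=[0.1932 0.0013; 0.0013 0.2786]
step 2: x^-=[-1.2921, 2.8988]  P^-=[0.4665 -0.0575; -0.0575 0.5206]  S=[0.7309 -0.0435; -0.0435 0.9853]  K=[0.6186 -0.1304; 0.0606 0.5433]  nu=[-2.0428, -4.1401]  x^+=[-2.0158, 0.5259]  P^+=[0.1630 -0.0008; -0.0008 0.2299]
step 3: x^-=[-1.6626, 0.4505]  P^-=[0.4470 -0.0490; -0.0490 0.4450]  S=[0.7123 -0.0426; -0.0426 0.9053]  K=[0.6095 -0.1292; 0.0551 0.5055]  nu=[-2.3950, 1.5703]  x^+=[-3.3251, 1.1124]  P^+=[0.1606 -0.0010; -0.0010 0.2139]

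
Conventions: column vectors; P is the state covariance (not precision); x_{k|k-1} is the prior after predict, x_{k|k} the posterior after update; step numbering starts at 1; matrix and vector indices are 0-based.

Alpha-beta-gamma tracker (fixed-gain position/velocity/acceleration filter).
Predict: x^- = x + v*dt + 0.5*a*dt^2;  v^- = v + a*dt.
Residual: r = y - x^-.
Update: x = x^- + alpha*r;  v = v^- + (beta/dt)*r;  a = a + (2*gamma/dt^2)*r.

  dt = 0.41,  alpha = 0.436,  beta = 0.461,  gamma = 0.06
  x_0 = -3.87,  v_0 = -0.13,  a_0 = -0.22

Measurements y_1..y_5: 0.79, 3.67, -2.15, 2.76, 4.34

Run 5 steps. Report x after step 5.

step 1: x_pred=-3.9418  r=4.7318  x^+=-1.8787  v^+=5.1002  a^+=3.1578
step 2: x_pred=0.4778  r=3.1922  x^+=1.8696  v^+=9.9842  a^+=5.4367
step 3: x_pred=6.4201  r=-8.5701  x^+=2.6835  v^+=2.5772  a^+=-0.6812
step 4: x_pred=3.6829  r=-0.9229  x^+=3.2805  v^+=1.2602  a^+=-1.3400
step 5: x_pred=3.6846  r=0.6554  x^+=3.9703  v^+=1.4478  a^+=-0.8721

x_post = 3.9703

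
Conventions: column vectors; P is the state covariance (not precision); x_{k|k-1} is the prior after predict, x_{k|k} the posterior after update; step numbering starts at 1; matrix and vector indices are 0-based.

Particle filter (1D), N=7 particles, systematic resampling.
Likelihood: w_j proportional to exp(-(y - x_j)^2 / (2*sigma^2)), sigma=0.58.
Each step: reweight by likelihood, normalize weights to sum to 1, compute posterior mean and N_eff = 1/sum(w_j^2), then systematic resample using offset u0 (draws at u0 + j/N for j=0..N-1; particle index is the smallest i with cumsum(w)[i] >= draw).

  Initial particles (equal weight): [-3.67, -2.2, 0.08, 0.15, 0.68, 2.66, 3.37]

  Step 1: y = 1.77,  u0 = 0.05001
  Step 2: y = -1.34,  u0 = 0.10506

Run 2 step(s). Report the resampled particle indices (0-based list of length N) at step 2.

resampled_idx = [0, 0, 0, 0, 0, 0, 2]

step 1: w=[0.0000, 0.0000, 0.0267, 0.0377, 0.3191, 0.5749, 0.0415]  mean=1.8939  Neff=2.2927  idx=[3, 4, 4, 5, 5, 5, 5]
step 2: w=[0.8881, 0.0559, 0.0559, 0.0000, 0.0000, 0.0000, 0.0000]  mean=0.2093  Neff=1.2578  idx=[0, 0, 0, 0, 0, 0, 2]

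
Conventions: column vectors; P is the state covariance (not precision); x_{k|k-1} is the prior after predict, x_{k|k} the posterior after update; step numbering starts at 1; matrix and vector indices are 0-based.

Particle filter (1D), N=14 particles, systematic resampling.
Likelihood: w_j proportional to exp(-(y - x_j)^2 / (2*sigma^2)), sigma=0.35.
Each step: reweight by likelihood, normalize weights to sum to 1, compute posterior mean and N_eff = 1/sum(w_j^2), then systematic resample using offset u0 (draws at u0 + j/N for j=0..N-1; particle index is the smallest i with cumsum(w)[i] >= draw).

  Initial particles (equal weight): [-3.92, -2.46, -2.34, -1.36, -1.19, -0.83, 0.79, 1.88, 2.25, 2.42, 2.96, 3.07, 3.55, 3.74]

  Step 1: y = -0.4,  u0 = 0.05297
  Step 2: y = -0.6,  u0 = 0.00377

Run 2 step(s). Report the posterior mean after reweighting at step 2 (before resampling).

post_mean = -0.8471

step 1: w=[0.0000, 0.0000, 0.0000, 0.0404, 0.1362, 0.8180, 0.0054, 0.0000, 0.0000, 0.0000, 0.0000, 0.0000, 0.0000, 0.0000]  mean=-0.8918  Neff=1.4507  idx=[4, 4, 5, 5, 5, 5, 5, 5, 5, 5, 5, 5, 5, 5]
step 2: w=[0.0238, 0.0238, 0.0794, 0.0794, 0.0794, 0.0794, 0.0794, 0.0794, 0.0794, 0.0794, 0.0794, 0.0794, 0.0794, 0.0794]  mean=-0.8471  Neff=13.0337  idx=[0, 2, 3, 4, 5, 5, 6, 7, 8, 9, 10, 11, 12, 13]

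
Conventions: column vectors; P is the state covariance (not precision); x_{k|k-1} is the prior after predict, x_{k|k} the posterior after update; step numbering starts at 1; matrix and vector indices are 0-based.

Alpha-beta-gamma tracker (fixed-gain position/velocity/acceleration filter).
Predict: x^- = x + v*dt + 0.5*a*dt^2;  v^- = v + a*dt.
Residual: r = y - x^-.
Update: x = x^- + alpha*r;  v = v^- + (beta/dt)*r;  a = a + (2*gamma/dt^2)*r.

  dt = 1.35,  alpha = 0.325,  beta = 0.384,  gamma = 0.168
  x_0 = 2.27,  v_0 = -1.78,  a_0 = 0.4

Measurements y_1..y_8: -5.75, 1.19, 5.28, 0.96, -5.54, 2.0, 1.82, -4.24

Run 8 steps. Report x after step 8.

step 1: x_pred=0.2315  r=-5.9815  x^+=-1.7125  v^+=-2.9414  a^+=-0.7028
step 2: x_pred=-6.3238  r=7.5138  x^+=-3.8818  v^+=-1.7529  a^+=0.6825
step 3: x_pred=-5.6263  r=10.9063  x^+=-2.0817  v^+=2.2707  a^+=2.6932
step 4: x_pred=3.4379  r=-2.4779  x^+=2.6326  v^+=5.2017  a^+=2.2364
step 5: x_pred=11.6928  r=-17.2328  x^+=6.0921  v^+=3.3190  a^+=-0.9407
step 6: x_pred=9.7156  r=-7.7156  x^+=7.2080  v^+=-0.1456  a^+=-2.3632
step 7: x_pred=4.8580  r=-3.0380  x^+=3.8707  v^+=-4.2000  a^+=-2.9233
step 8: x_pred=-4.4632  r=0.2232  x^+=-4.3906  v^+=-8.0829  a^+=-2.8821

x_post = -4.3906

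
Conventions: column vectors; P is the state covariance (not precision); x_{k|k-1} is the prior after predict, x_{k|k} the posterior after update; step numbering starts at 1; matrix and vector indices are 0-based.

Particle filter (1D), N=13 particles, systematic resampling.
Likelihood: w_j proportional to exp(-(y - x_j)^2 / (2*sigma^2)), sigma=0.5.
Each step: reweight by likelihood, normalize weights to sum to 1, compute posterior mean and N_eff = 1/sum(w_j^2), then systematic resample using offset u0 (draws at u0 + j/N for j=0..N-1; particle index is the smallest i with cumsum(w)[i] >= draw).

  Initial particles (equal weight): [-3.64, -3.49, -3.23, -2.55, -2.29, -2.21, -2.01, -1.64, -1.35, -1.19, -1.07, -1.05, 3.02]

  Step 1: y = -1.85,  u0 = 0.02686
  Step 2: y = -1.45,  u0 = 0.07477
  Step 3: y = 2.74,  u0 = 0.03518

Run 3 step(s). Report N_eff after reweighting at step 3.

step 1: w=[0.0003, 0.0009, 0.0042, 0.0706, 0.1276, 0.1451, 0.1786, 0.1721, 0.1140, 0.0787, 0.0557, 0.0523, 0.0000]  mean=-1.8138  Neff=7.7587  idx=[3, 4, 4, 5, 5, 6, 6, 7, 7, 8, 8, 9, 11]
step 2: w=[0.0116, 0.0317, 0.0317, 0.0409, 0.0409, 0.0694, 0.0694, 0.1209, 0.1209, 0.1274, 0.1274, 0.1135, 0.0944]  mean=-1.6091  Neff=10.1428  idx=[2, 4, 6, 7, 7, 8, 8, 9, 10, 10, 11, 12, 12]
step 3: w=[0.0000, 0.0000, 0.0000, 0.0000, 0.0000, 0.0000, 0.0000, 0.0041, 0.0041, 0.0041, 0.0538, 0.4669, 0.4669]  mean=-1.0613  Neff=2.2786  idx=[10, 11, 11, 11, 11, 11, 11, 12, 12, 12, 12, 12, 12]

N_eff = 2.2786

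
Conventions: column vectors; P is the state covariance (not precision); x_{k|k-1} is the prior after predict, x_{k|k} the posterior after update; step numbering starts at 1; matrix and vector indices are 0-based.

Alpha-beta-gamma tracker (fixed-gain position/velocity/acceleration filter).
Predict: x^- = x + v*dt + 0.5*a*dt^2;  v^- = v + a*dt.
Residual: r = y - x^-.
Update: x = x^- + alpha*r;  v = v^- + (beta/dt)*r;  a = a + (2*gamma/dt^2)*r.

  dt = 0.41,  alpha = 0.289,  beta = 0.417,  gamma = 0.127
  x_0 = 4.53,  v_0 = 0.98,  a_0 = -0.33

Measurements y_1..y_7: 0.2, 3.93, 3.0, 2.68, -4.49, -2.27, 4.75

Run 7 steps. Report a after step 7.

step 1: x_pred=4.9041  r=-4.7041  x^+=3.5446  v^+=-3.9397  a^+=-7.4379
step 2: x_pred=1.3042  r=2.6258  x^+=2.0630  v^+=-4.3185  a^+=-3.4702
step 3: x_pred=0.0008  r=2.9992  x^+=0.8675  v^+=-2.6909  a^+=1.0616
step 4: x_pred=-0.1465  r=2.8265  x^+=0.6704  v^+=0.6191  a^+=5.3325
step 5: x_pred=1.3724  r=-5.8624  x^+=-0.3218  v^+=-3.1570  a^+=-3.5256
step 6: x_pred=-1.9125  r=-0.3575  x^+=-2.0158  v^+=-4.9661  a^+=-4.0658
step 7: x_pred=-4.3937  r=9.1437  x^+=-1.7512  v^+=2.6667  a^+=9.7504

a_post = 9.7504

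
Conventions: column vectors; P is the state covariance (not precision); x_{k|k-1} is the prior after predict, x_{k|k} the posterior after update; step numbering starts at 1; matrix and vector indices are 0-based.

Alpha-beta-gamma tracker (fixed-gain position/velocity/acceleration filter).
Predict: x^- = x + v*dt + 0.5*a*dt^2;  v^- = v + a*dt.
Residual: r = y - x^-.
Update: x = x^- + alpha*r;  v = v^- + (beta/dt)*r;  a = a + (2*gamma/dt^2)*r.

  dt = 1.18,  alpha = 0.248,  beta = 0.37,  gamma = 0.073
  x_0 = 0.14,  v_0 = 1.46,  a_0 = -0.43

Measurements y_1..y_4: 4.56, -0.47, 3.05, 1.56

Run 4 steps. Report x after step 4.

step 1: x_pred=1.5634  r=2.9966  x^+=2.3066  v^+=1.8922  a^+=-0.1158
step 2: x_pred=4.4588  r=-4.9288  x^+=3.2364  v^+=0.2101  a^+=-0.6326
step 3: x_pred=3.0439  r=0.0061  x^+=3.0454  v^+=-0.5345  a^+=-0.6320
step 4: x_pred=1.9748  r=-0.4148  x^+=1.8719  v^+=-1.4102  a^+=-0.6755

x_post = 1.8719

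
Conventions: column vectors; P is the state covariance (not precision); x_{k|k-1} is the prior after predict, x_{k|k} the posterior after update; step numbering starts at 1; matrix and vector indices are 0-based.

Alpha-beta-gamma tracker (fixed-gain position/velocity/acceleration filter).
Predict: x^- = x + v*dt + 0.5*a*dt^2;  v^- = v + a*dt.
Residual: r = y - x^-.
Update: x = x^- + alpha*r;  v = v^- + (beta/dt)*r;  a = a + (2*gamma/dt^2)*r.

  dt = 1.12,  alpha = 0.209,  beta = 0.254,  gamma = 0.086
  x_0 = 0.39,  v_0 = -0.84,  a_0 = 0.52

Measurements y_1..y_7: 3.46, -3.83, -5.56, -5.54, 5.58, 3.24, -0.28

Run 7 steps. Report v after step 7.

v_post = 2.7176

step 1: x_pred=-0.2247  r=3.6847  x^+=0.5454  v^+=0.5780  a^+=1.0252
step 2: x_pred=1.8359  r=-5.6659  x^+=0.6517  v^+=0.4414  a^+=0.2483
step 3: x_pred=1.3018  r=-6.8618  x^+=-0.1323  v^+=-0.8367  a^+=-0.6925
step 4: x_pred=-1.5037  r=-4.0363  x^+=-2.3473  v^+=-2.5276  a^+=-1.2460
step 5: x_pred=-5.9598  r=11.5398  x^+=-3.5479  v^+=-1.3061  a^+=0.3363
step 6: x_pred=-4.7998  r=8.0398  x^+=-3.1195  v^+=0.8939  a^+=1.4387
step 7: x_pred=-1.2159  r=0.9359  x^+=-1.0203  v^+=2.7176  a^+=1.5671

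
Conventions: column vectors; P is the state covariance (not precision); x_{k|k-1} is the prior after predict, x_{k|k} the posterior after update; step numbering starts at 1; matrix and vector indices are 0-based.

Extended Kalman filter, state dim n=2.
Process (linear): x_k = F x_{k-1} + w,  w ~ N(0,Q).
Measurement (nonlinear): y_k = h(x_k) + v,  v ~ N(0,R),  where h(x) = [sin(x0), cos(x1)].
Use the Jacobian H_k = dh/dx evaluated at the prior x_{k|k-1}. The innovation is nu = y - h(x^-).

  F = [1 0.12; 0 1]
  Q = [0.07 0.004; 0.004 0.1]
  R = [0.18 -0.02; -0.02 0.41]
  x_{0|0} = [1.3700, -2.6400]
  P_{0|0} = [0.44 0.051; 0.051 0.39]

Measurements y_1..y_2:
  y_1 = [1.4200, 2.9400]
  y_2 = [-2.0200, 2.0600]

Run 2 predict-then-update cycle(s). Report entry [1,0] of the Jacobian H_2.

H_jac[1,0] = 0.0000

step 1: x^-=[1.0532, -2.6400]  P^-=[0.5279 0.1018; 0.1018 0.4900]  H_jac=[0.4948 0.0000; 0.0000 0.4808]  S=[0.3092 0.0042; 0.0042 0.5233]  K=[0.8434 0.0867; 0.1568 0.4490]  nu=[0.5510, 3.8168]  x^+=[1.8490, -0.8400]  P^+=[0.3033 0.0389; 0.0389 0.3763]
step 2: x^-=[1.7482, -0.8400]  P^-=[0.3881 0.0880; 0.0880 0.4763]  H_jac=[-0.1765 0.0000; 0.0000 0.7446]  S=[0.1921 -0.0316; -0.0316 0.6741]  K=[-0.3432 0.0812; 0.0056 0.5264]  nu=[-3.0043, 1.3925]  x^+=[2.8923, -0.1238]  P^+=[0.3593 0.0539; 0.0539 0.2897]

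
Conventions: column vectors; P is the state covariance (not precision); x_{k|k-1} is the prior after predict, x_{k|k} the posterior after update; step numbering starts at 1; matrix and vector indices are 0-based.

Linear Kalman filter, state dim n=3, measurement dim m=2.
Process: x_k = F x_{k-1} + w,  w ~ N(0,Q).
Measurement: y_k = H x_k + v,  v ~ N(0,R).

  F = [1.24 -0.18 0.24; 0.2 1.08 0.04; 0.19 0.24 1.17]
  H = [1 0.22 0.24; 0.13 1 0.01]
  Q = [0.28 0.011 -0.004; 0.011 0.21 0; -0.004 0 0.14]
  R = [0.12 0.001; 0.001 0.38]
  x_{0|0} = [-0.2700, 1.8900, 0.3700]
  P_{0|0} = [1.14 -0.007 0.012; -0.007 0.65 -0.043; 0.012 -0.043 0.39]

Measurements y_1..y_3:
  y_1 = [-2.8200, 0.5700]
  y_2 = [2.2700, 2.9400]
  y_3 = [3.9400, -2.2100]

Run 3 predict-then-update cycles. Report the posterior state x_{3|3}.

x_post = [2.6097, -0.2221, 3.5548]

step 1: x^-=[-0.5862, 2.0020, 0.8352]  P^-=[2.0904 0.1523 0.3687; 0.1523 1.0078 0.1764; 0.3687 0.1764 0.7330]  S=[2.5640 0.7108; 0.7108 1.4673]  K=[0.9034 -0.1461; -0.0371 0.7195; 0.2123 0.0551]  nu=[-2.8747, -1.3641]  x^+=[-2.9838, 1.1271, 0.1498]  P^+=[0.1543 -0.0734 -0.1245; -0.0734 0.2826 0.0314; -0.1245 0.0314 0.5964]
step 2: x^-=[-3.8668, 0.6265, -0.1211]  P^-=[0.5167 -0.0999 -0.0228; -0.0999 0.5158 0.0983; -0.0228 0.0983 0.9338]  S=[0.6709 0.1040; 0.1040 0.8805]  K=[0.7487 -0.1258; -0.0339 0.5761; 0.3197 0.0811]  nu=[6.0280, 2.8174]  x^+=[0.2920, 2.0452, 2.0343]  P^+=[0.1462 -0.0643 -0.1766; -0.0643 0.2268 0.0455; -0.1766 0.0455 0.8541]
step 3: x^-=[0.4822, 2.3486, 2.9264]  P^-=[0.4811 -0.0782 -0.0276; -0.0782 0.4551 0.1034; -0.0276 0.1034 1.2687]  S=[0.6594 0.1102; 0.1102 0.8250]  K=[0.7125 -0.1145; -0.0199 0.5432; 0.4414 0.0774]  nu=[2.2388, -4.6506]  x^+=[2.6097, -0.2221, 3.5548]  P^+=[0.1535 -0.0604 -0.2282; -0.0604 0.2138 0.0482; -0.2282 0.0482 1.1278]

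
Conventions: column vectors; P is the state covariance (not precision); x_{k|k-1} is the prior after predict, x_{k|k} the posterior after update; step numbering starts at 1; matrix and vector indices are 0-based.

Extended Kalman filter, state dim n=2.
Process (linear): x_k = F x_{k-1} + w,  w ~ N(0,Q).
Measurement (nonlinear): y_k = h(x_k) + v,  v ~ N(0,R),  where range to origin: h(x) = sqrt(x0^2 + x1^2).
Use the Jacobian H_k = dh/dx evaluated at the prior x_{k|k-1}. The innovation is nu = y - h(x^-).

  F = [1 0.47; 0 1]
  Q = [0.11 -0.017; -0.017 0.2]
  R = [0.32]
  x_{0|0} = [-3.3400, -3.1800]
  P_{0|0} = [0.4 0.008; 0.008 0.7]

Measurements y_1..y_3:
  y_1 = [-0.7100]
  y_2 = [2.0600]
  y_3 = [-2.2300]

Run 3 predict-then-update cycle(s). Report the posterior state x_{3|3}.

step 1: x^-=[-4.8346, -3.1800]  P^-=[0.6721 0.3200; 0.3200 0.9000]  H_jac=[-0.8355 -0.5495]  S=[1.3548]  K=[-0.5443; -0.5624]  nu=[-6.4967]  x^+=[-1.2985, 0.4737]  P^+=[0.2708 -0.0947; -0.0947 0.4715]
step 2: x^-=[-1.0758, 0.4737]  P^-=[0.3959 0.1099; 0.1099 0.6715]  H_jac=[-0.9152 0.4030]  S=[0.6796]  K=[-0.4680; 0.2502]  nu=[0.8845]  x^+=[-1.4898, 0.6950]  P^+=[0.2471 0.1895; 0.1895 0.6289]
step 3: x^-=[-1.1631, 0.6950]  P^-=[0.6741 0.4681; 0.4681 0.8289]  H_jac=[-0.8584 0.5130]  S=[0.6226]  K=[-0.5437; 0.0376]  nu=[-3.5849]  x^+=[0.7862, 0.5601]  P^+=[0.4900 0.4808; 0.4808 0.8281]

x_post = [0.7862, 0.5601]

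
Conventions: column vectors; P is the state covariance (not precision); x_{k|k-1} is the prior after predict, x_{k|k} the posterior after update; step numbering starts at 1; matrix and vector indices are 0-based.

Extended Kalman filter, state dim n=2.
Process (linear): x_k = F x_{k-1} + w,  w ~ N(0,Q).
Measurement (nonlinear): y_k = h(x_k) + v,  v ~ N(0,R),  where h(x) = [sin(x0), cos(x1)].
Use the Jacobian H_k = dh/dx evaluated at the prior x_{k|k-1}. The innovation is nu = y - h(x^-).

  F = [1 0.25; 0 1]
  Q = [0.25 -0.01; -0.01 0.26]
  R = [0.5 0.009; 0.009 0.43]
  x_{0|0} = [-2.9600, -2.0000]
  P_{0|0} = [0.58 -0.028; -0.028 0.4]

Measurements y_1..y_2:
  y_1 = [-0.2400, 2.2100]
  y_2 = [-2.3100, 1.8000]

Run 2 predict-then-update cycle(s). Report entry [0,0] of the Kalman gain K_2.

K[0,0] = -0.5471

step 1: x^-=[-3.4600, -2.0000]  P^-=[0.8410 0.0620; 0.0620 0.6600]  H_jac=[-0.9497 0.0000; 0.0000 0.9093]  S=[1.2586 -0.0445; -0.0445 0.9757]  K=[-0.6336 0.0289; -0.0251 0.6139]  nu=[-0.5531, 2.6261]  x^+=[-3.0338, -0.3739]  P^+=[0.3333 0.0074; 0.0074 0.2901]
step 2: x^-=[-3.1273, -0.3739]  P^-=[0.6051 0.0699; 0.0699 0.5501]  H_jac=[-0.9999 0.0000; 0.0000 0.3652]  S=[1.1050 -0.0165; -0.0165 0.5034]  K=[-0.5471 0.0328; -0.0573 0.3972]  nu=[-2.2957, 0.8691]  x^+=[-1.8429, 0.1029]  P^+=[0.2733 0.0251; 0.0251 0.4663]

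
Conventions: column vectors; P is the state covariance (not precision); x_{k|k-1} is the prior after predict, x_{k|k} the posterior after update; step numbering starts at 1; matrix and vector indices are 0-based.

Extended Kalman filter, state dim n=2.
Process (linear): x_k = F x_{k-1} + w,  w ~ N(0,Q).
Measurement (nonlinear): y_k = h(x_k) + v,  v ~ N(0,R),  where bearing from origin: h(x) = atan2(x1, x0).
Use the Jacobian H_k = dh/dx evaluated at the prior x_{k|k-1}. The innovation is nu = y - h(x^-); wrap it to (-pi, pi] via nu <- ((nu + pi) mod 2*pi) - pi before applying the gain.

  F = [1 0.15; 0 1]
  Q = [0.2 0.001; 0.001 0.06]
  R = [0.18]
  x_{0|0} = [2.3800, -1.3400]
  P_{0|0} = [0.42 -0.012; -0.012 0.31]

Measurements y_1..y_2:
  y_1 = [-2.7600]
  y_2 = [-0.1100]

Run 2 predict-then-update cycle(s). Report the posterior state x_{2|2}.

step 1: x^-=[2.1790, -1.3400]  P^-=[0.6234 0.0355; 0.0355 0.3700]  H_jac=[0.2048 0.3330]  S=[0.2520]  K=[0.5535; 0.5177]  nu=[-2.2087]  x^+=[0.9566, -2.4835]  P^+=[0.5462 -0.0367; -0.0367 0.3024]
step 2: x^-=[0.5841, -2.4835]  P^-=[0.7420 0.0097; 0.0097 0.3624]  H_jac=[0.3815 0.0897]  S=[0.2916]  K=[0.9738; 0.1242]  nu=[1.2298]  x^+=[1.7817, -2.3308]  P^+=[0.4654 -0.0256; -0.0256 0.3579]

x_post = [1.7817, -2.3308]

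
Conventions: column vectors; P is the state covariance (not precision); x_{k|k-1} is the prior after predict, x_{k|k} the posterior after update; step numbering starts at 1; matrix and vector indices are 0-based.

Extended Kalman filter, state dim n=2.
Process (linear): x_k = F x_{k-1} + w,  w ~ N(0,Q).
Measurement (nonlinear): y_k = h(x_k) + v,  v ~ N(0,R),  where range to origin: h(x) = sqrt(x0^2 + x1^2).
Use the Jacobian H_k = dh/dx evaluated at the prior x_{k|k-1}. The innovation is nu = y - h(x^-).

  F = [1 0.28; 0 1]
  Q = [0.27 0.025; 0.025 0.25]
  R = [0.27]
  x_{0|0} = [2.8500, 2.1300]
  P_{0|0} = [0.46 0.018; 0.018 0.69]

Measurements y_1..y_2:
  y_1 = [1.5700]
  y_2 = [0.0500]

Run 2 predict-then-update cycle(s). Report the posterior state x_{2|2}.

step 1: x^-=[3.4464, 2.1300]  P^-=[0.7942 0.2362; 0.2362 0.9400]  H_jac=[0.8506 0.5257]  S=[1.3157]  K=[0.6078; 0.5283]  nu=[-2.4815]  x^+=[1.9381, 0.8190]  P^+=[0.3081 -0.1863; -0.1863 0.5728]
step 2: x^-=[2.1674, 0.8190]  P^-=[0.5186 -0.0009; -0.0009 0.8228]  H_jac=[0.9354 0.3535]  S=[0.8260]  K=[0.5869; 0.3510]  nu=[-2.2670]  x^+=[0.8368, 0.0232]  P^+=[0.2341 -0.1711; -0.1711 0.7210]

x_post = [0.8368, 0.0232]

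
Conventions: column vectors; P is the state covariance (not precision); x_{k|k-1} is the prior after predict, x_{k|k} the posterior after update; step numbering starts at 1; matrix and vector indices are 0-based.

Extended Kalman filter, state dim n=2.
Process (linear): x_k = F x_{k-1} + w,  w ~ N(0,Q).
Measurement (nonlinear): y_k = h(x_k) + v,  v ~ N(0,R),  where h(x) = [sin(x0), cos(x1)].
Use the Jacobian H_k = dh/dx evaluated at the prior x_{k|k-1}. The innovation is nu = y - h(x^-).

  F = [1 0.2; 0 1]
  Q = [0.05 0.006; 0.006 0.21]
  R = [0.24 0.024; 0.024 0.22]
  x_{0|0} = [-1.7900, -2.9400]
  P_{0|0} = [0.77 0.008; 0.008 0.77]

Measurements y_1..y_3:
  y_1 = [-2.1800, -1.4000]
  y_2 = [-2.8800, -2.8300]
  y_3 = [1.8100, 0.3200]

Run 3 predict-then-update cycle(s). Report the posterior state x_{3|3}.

x_post = [-4.2368, -5.2496]

step 1: x^-=[-2.3780, -2.9400]  P^-=[0.8540 0.1680; 0.1680 0.9800]  H_jac=[-0.7224 0.0000; 0.0000 0.2002]  S=[0.6856 -0.0003; -0.0003 0.2593]  K=[-0.8997 0.1287; -0.1767 0.7566]  nu=[-1.4885, -0.4203]  x^+=[-1.0929, -2.9950]  P^+=[0.2946 0.0336; 0.0336 0.8101]
step 2: x^-=[-1.6919, -2.9950]  P^-=[0.3905 0.2016; 0.2016 1.0201]  H_jac=[-0.1208 0.0000; 0.0000 0.1461]  S=[0.2457 0.0204; 0.0204 0.2418]  K=[-0.2035 0.1390; -0.1515 0.6292]  nu=[-1.8873, -1.8407]  x^+=[-1.5636, -3.8673]  P^+=[0.3768 0.1759; 0.1759 0.9226]
step 3: x^-=[-2.3371, -3.8673]  P^-=[0.5341 0.3664; 0.3664 1.1326]  H_jac=[-0.6935 0.0000; 0.0000 -0.6637]  S=[0.4968 0.1927; 0.1927 0.7189]  K=[-0.6855 -0.1546; -0.1183 -1.0139]  nu=[2.5305, 1.0680]  x^+=[-4.2368, -5.2496]  P^+=[0.2426 0.0760; 0.0760 0.3404]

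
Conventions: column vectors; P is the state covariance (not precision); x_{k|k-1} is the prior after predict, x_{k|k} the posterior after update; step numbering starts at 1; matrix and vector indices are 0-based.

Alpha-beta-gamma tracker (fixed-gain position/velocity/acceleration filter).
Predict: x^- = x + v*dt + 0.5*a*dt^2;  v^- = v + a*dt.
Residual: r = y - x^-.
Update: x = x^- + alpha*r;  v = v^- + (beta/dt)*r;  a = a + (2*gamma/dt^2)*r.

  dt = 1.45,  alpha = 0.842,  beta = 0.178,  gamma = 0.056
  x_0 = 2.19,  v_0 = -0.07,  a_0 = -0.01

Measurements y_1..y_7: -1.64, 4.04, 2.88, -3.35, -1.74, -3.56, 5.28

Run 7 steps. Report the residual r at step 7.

step 1: x_pred=2.0780  r=-3.7180  x^+=-1.0526  v^+=-0.5409  a^+=-0.2081
step 2: x_pred=-2.0556  r=6.0956  x^+=3.0769  v^+=-0.0943  a^+=0.1167
step 3: x_pred=3.0628  r=-0.1828  x^+=2.9089  v^+=0.0524  a^+=0.1069
step 4: x_pred=3.0973  r=-6.4473  x^+=-2.3313  v^+=-0.5840  a^+=-0.2365
step 5: x_pred=-3.4268  r=1.6868  x^+=-2.0065  v^+=-0.7199  a^+=-0.1467
step 6: x_pred=-3.2046  r=-0.3554  x^+=-3.5038  v^+=-0.9762  a^+=-0.1656
step 7: x_pred=-5.0934  r=10.3734  x^+=3.6410  v^+=0.0571  a^+=0.3870

resid = 10.3734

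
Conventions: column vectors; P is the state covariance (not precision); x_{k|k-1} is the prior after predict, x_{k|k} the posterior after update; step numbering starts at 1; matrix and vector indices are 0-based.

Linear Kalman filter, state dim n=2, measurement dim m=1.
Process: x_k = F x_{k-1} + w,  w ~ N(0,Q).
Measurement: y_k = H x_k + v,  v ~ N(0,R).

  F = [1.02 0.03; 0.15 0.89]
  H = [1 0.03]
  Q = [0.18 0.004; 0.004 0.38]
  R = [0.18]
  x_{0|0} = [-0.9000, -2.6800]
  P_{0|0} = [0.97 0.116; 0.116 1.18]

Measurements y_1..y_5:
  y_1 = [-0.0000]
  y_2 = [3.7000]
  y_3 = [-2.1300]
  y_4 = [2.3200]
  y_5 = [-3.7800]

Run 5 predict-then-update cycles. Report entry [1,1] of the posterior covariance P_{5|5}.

P_post[1,1] = 1.5585

step 1: x^-=[-0.9984, -2.5202]  P^-=[1.1973 0.2897; 0.2897 1.3675]  S=[1.3960]  K=[0.8639; 0.2369]  nu=[1.0740]  x^+=[-0.0705, -2.2657]  P^+=[0.1554 0.0040; 0.0040 1.2891]
step 2: x^-=[-0.1399, -2.0271]  P^-=[0.3431 0.0658; 0.0658 1.4057]  S=[0.5283]  K=[0.6531; 0.2044]  nu=[3.9007]  x^+=[2.4078, -1.2297]  P^+=[0.1177 -0.0047; -0.0047 1.3836]
step 3: x^-=[2.4191, -0.7332]  P^-=[0.3034 0.0547; 0.0547 1.4773]  S=[0.4880]  K=[0.6251; 0.2028]  nu=[-4.5271]  x^+=[-0.4107, -1.6513]  P^+=[0.1127 -0.0072; -0.0072 1.4573]
step 4: x^-=[-0.4685, -1.5313]  P^-=[0.2982 0.0536; 0.0536 1.5349]  S=[0.4828]  K=[0.6209; 0.2064]  nu=[2.8344]  x^+=[1.2915, -0.9464]  P^+=[0.1120 -0.0083; -0.0083 1.5143]
step 5: x^-=[1.2890, -0.6485]  P^-=[0.2974 0.0540; 0.0540 1.5798]  S=[0.4821]  K=[0.6203; 0.2104]  nu=[-5.0495]  x^+=[-1.8432, -1.7108]  P^+=[0.1119 -0.0089; -0.0089 1.5585]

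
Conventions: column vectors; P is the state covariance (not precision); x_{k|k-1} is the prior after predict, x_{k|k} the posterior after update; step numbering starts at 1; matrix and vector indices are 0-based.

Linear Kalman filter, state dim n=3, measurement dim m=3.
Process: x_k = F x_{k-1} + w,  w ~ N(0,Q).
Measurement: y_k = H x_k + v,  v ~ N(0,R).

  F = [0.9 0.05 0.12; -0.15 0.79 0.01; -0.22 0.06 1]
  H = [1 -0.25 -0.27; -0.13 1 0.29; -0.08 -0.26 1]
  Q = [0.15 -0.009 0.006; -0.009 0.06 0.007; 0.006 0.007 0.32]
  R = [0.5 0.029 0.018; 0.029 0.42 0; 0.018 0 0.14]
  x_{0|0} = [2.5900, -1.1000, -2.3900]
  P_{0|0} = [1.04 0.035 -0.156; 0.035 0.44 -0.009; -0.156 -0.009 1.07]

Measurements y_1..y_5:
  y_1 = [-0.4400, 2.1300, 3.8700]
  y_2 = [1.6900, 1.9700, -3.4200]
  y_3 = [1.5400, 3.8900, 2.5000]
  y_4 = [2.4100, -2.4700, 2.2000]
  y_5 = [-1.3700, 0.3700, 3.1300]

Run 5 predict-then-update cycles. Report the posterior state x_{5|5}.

step 1: x^-=[1.9892, -1.2814, -3.0258]  P^-=[0.9783 -0.1056 -0.2055; -0.1056 0.3501 0.0831; -0.2055 0.0831 1.5086]  S=[1.7851 -0.5081 -0.6443; -0.5081 1.0047 0.4698; -0.6443 0.4698 1.6638]  K=[0.6216 -0.0198 0.0922; -0.0497 0.4261 -0.1393; -0.0038 0.1394 0.8628]  nu=[-3.5665, 4.5475, 6.7218]  x^+=[0.3026, -0.1024, 3.4210]  P^+=[0.3372 0.0360 0.0604; 0.0360 0.1742 0.0278; 0.0604 0.0278 0.1328]
step 2: x^-=[0.6777, -0.0921, 3.3482]  P^-=[0.4421 -0.0200 0.0116; -0.0200 0.1680 0.0339; 0.0116 0.0339 0.4455]  S=[0.9934 -0.1339 -0.1161; -0.1339 0.6569 0.1206; -0.1161 0.1206 0.5794]  K=[0.4501 -0.0331 0.0651; -0.0433 0.2808 -0.0813; -0.0184 0.1090 0.7258]  nu=[1.8933, 1.1792, -6.7380]  x^+=[1.0520, 0.7046, -1.4482]  P^+=[0.2410 0.0185 0.0413; 0.0185 0.1136 0.0189; 0.0413 0.0189 0.1095]
step 3: x^-=[0.8083, 0.3843, -1.6374]  P^-=[0.3579 -0.0225 0.0097; -0.0225 0.1321 0.0267; 0.0097 0.0267 0.4252]  S=[0.9068 -0.1130 -0.1063; -0.1130 0.6145 0.1169; -0.1063 0.1169 0.5600]  K=[0.3996 -0.0460 0.0621; -0.0477 0.2367 -0.0690; -0.0264 0.1003 0.7195]  nu=[0.3857, 4.0856, 4.3019]  x^+=[1.0416, 1.0362, 1.8574]  P^+=[0.2115 0.0095 0.0353; 0.0095 0.0949 0.0149; 0.0353 0.0149 0.1070]
step 4: x^-=[1.2121, 0.6810, 1.6904]  P^-=[0.3317 -0.0259 0.0093; -0.0259 0.1219 0.0242; 0.0093 0.0242 0.4235]  S=[0.8814 -0.1097 -0.1036; -0.1097 0.6032 0.1168; -0.1036 0.1168 0.5587]  K=[0.3817 -0.0527 0.0630; -0.0513 0.2227 -0.0657; -0.0294 0.0971 0.7197]  nu=[1.8245, -3.4836, 0.7836]  x^+=[2.1413, -0.2399, 1.8624]  P^+=[0.2008 0.0054 0.0332; 0.0054 0.0889 0.0134; 0.0332 0.0134 0.1064]
step 5: x^-=[2.1387, -0.4921, 1.3769]  P^-=[0.3222 -0.0277 0.0093; -0.0277 0.1188 0.0235; 0.0093 0.0235 0.4233]  S=[0.8725 -0.1093 -0.1025; -0.1093 0.6000 0.1168; -0.1025 0.1168 0.5585]  K=[0.3749 -0.0555 0.0637; -0.0533 0.2183 -0.0647; -0.0305 0.0960 0.7199]  nu=[-3.2600, 0.7408, 1.7963]  x^+=[0.9899, -0.2730, 2.8407]  P^+=[0.1966 0.0037 0.0324; 0.0037 0.0869 0.0129; 0.0324 0.0129 0.1062]

x_post = [0.9899, -0.2730, 2.8407]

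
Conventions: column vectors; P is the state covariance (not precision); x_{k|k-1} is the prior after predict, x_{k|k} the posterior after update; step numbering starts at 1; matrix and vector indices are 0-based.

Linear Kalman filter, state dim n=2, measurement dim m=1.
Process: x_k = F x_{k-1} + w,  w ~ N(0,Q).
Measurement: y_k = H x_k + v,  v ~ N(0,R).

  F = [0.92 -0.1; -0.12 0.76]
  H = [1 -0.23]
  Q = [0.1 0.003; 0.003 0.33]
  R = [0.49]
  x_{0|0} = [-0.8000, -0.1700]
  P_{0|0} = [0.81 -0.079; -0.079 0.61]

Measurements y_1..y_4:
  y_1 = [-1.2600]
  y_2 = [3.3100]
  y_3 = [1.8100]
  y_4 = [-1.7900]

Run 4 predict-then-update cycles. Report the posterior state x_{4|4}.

x_post = [0.0914, -0.0447]

step 1: x^-=[-0.7190, -0.0332]  P^-=[0.8062 -0.1890; -0.1890 0.7084]  S=[1.4206]  K=[0.5981; -0.2477]  nu=[-0.5486]  x^+=[-1.0471, 0.1027]  P^+=[0.2980 0.0215; 0.0215 0.6212]
step 2: x^-=[-0.9736, 0.2037]  P^-=[0.3545 -0.0618; -0.0618 0.6892]  S=[0.9094]  K=[0.4055; -0.2423]  nu=[4.3305]  x^+=[0.7822, -0.8455]  P^+=[0.2050 0.0275; 0.0275 0.6358]
step 3: x^-=[0.8042, -0.7365]  P^-=[0.2748 -0.0484; -0.0484 0.6952]  S=[0.8238]  K=[0.3471; -0.2528]  nu=[0.8365]  x^+=[1.0945, -0.9479]  P^+=[0.1756 0.0239; 0.0239 0.6425]
step 4: x^-=[1.1017, -0.8518]  P^-=[0.2506 -0.0482; -0.0482 0.6993]  S=[0.7998]  K=[0.3272; -0.2614]  nu=[-3.0876]  x^+=[0.0914, -0.0447]  P^+=[0.1650 0.0202; 0.0202 0.6446]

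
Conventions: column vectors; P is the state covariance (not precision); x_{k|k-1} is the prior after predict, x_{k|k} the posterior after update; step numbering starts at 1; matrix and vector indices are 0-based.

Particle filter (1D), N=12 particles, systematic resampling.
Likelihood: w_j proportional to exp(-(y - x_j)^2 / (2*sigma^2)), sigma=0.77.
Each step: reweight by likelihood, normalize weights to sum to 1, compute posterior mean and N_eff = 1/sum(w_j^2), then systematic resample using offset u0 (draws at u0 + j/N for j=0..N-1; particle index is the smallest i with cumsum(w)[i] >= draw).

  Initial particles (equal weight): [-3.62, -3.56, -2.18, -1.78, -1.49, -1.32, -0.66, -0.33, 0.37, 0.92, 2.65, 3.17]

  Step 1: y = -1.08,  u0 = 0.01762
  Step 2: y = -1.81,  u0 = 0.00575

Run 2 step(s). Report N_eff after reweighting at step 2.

N_eff = 9.8443

step 1: w=[0.0010, 0.0012, 0.0794, 0.1457, 0.1911, 0.2098, 0.1898, 0.1371, 0.0374, 0.0075, 0.0000, 0.0000]  mean=-1.1517  Neff=6.0849  idx=[2, 3, 3, 4, 4, 5, 5, 5, 6, 6, 7, 7]
step 2: w=[0.1094, 0.1227, 0.1227, 0.1126, 0.1126, 0.1003, 0.1003, 0.1003, 0.0402, 0.0402, 0.0194, 0.0194]  mean=-1.4738  Neff=9.8443  idx=[0, 0, 1, 2, 2, 3, 4, 5, 5, 6, 7, 9]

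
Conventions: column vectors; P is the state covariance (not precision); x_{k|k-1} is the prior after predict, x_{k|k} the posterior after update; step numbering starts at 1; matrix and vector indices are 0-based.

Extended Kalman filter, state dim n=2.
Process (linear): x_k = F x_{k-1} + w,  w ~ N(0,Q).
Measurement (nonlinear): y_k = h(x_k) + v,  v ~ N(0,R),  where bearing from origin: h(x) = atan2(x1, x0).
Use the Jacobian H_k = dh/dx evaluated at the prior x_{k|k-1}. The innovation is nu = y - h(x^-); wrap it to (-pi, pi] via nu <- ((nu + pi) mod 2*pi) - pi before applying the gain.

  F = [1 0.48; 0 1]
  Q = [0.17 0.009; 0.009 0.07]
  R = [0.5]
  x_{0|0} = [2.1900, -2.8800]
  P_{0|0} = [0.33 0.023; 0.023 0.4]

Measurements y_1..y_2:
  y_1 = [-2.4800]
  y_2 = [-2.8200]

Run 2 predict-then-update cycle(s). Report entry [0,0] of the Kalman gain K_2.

K[0,0] = 0.4212

step 1: x^-=[0.8076, -2.8800]  P^-=[0.6142 0.2240; 0.2240 0.4700]  H_jac=[0.3219 0.0903]  S=[0.5805]  K=[0.3755; 0.1973]  nu=[-1.1826]  x^+=[0.3636, -3.1133]  P^+=[0.5324 0.1810; 0.1810 0.4474]
step 2: x^-=[-1.1308, -3.1133]  P^-=[0.9792 0.4048; 0.4048 0.5174]  H_jac=[0.2838 -0.1031]  S=[0.5607]  K=[0.4212; 0.1097]  nu=[-0.9008]  x^+=[-1.5102, -3.2122]  P^+=[0.8798 0.3788; 0.3788 0.5107]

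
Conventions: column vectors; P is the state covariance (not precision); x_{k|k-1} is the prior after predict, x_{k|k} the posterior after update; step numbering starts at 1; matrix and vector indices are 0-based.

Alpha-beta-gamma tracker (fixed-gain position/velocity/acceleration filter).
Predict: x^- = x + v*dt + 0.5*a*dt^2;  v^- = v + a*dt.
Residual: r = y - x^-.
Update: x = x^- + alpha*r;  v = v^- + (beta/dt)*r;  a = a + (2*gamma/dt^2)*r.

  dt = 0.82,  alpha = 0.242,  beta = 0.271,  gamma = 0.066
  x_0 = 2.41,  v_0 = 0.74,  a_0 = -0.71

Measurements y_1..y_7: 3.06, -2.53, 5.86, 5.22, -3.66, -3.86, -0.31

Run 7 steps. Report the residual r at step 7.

resid = 3.2824

step 1: x_pred=2.7781  r=0.2819  x^+=2.8463  v^+=0.2510  a^+=-0.6547
step 2: x_pred=2.8320  r=-5.3620  x^+=1.5344  v^+=-2.0579  a^+=-1.7073
step 3: x_pred=-0.7271  r=6.5871  x^+=0.8670  v^+=-1.2810  a^+=-0.4142
step 4: x_pred=-0.3226  r=5.5426  x^+=1.0187  v^+=0.2112  a^+=0.6739
step 5: x_pred=1.4184  r=-5.0784  x^+=0.1895  v^+=-0.9145  a^+=-0.3230
step 6: x_pred=-0.6691  r=-3.1909  x^+=-1.4413  v^+=-2.2340  a^+=-0.9495
step 7: x_pred=-3.5924  r=3.2824  x^+=-2.7980  v^+=-1.9278  a^+=-0.3051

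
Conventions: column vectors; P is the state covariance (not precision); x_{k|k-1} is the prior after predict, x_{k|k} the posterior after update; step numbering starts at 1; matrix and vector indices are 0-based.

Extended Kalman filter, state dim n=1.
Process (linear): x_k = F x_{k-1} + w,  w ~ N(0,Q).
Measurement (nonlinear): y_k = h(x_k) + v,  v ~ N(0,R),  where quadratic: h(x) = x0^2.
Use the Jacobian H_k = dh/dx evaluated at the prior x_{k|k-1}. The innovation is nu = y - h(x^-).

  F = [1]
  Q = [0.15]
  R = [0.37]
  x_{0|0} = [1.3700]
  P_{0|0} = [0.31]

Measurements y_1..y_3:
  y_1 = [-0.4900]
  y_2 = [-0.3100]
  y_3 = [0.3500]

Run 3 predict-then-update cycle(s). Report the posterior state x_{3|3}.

x_post = [0.4374]

step 1: x^-=[1.3700]  P^-=[0.4600]  H_jac=[2.7400]  S=[3.8235]  K=[0.3296]  nu=[-2.3669]  x^+=[0.5898]  P^+=[0.0445]
step 2: x^-=[0.5898]  P^-=[0.1945]  H_jac=[1.1795]  S=[0.6406]  K=[0.3581]  nu=[-0.6578]  x^+=[0.3542]  P^+=[0.1123]
step 3: x^-=[0.3542]  P^-=[0.2623]  H_jac=[0.7083]  S=[0.5016]  K=[0.3704]  nu=[0.2246]  x^+=[0.4374]  P^+=[0.1935]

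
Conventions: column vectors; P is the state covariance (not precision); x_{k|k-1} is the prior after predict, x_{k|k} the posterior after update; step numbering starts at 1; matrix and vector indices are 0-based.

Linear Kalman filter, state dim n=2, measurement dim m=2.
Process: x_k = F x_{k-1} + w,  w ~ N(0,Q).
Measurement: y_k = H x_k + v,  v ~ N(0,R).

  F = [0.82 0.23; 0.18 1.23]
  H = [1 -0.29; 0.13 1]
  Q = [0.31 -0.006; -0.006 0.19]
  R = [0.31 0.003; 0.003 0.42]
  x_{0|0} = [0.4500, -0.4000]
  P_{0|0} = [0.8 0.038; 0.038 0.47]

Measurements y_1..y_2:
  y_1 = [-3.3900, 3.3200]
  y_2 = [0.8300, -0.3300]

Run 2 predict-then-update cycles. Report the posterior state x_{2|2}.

step 1: x^-=[0.2770, -0.4110]  P^-=[0.8871 0.2849; 0.2849 0.9438]  S=[1.1112 0.1188; 0.1188 1.4529]  K=[0.7006 0.2182; -0.0626 0.6802]  nu=[-3.7862, 3.6950]  x^+=[-1.5695, 2.3395]  P^+=[0.2361 0.0630; 0.0630 0.2773]
step 2: x^-=[-0.7489, 2.5951]  P^-=[0.5072 0.1735; 0.1735 0.6451]  S=[0.7708 0.0488; 0.0488 1.1188]  K=[0.5808 0.1887; -0.0556 0.5992]  nu=[2.3315, -2.8278]  x^+=[0.0717, 0.7712]  P^+=[0.1967 0.0554; 0.0554 0.2443]

x_post = [0.0717, 0.7712]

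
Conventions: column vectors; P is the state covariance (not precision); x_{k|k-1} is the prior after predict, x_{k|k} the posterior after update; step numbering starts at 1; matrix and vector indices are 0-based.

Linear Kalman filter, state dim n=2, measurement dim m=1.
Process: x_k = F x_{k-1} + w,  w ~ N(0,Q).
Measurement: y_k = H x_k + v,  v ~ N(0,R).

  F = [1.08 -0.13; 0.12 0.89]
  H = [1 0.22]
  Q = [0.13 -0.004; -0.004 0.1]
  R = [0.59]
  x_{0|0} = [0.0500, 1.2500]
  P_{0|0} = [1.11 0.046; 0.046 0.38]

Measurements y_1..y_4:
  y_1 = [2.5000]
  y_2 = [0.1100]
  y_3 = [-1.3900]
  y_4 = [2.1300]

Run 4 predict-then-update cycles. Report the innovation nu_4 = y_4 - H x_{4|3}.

innov = [2.5893]

step 1: x^-=[-0.1085, 1.1185]  P^-=[1.4182 0.1394; 0.1394 0.4268]  S=[2.0902]  K=[0.6932; 0.1116]  nu=[2.3624]  x^+=[1.5291, 1.3822]  P^+=[0.4139 -0.0223; -0.0223 0.4008]
step 2: x^-=[1.4717, 1.4136]  P^-=[0.6258 -0.0178; -0.0178 0.4186]  S=[1.2282]  K=[0.5063; 0.0605]  nu=[-1.6727]  x^+=[0.6248, 1.3125]  P^+=[0.3109 -0.0554; -0.0554 0.4142]
step 3: x^-=[0.5041, 1.2431]  P^-=[0.5152 -0.0640; -0.0640 0.4207]  S=[1.0974]  K=[0.4567; 0.0260]  nu=[-2.1676]  x^+=[-0.4857, 1.1868]  P^+=[0.2864 -0.0771; -0.0771 0.4199]
step 4: x^-=[-0.6789, 0.9979]  P^-=[0.4928 -0.0883; -0.0883 0.4203]  S=[1.0642]  K=[0.4448; 0.0039]  nu=[2.5893]  x^+=[0.4728, 1.0080]  P^+=[0.2822 -0.0902; -0.0902 0.4203]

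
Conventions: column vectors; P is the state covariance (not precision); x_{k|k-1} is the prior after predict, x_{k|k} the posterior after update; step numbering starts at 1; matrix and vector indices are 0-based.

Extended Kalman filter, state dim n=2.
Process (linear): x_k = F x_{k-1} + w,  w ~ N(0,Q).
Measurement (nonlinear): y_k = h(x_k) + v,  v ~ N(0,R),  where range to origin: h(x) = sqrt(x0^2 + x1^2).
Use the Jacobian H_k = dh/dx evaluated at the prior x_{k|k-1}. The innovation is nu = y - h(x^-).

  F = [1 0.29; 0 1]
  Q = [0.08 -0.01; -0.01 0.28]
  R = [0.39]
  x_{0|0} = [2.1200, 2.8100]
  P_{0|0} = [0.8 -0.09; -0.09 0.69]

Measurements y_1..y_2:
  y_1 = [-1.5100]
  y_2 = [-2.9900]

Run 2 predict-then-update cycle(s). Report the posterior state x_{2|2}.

x_post = [-1.0287, 1.7296]

step 1: x^-=[2.9349, 2.8100]  P^-=[0.8858 0.1001; 0.1001 0.9700]  H_jac=[0.7223 0.6916]  S=[1.4161]  K=[0.5007; 0.5248]  nu=[-5.5732]  x^+=[0.1443, -0.1147]  P^+=[0.5308 -0.2720; -0.2720 0.5800]
step 2: x^-=[0.1110, -0.1147]  P^-=[0.5018 -0.1138; -0.1138 0.8600]  H_jac=[0.6955 -0.7185]  S=[1.1905]  K=[0.3619; -0.5855]  nu=[-3.1496]  x^+=[-1.0287, 1.7296]  P^+=[0.3459 0.1384; 0.1384 0.4519]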